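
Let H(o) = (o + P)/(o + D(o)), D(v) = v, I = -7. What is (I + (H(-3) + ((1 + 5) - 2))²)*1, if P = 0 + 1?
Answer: 106/9 ≈ 11.778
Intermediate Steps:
P = 1
H(o) = (1 + o)/(2*o) (H(o) = (o + 1)/(o + o) = (1 + o)/((2*o)) = (1 + o)*(1/(2*o)) = (1 + o)/(2*o))
(I + (H(-3) + ((1 + 5) - 2))²)*1 = (-7 + ((½)*(1 - 3)/(-3) + ((1 + 5) - 2))²)*1 = (-7 + ((½)*(-⅓)*(-2) + (6 - 2))²)*1 = (-7 + (⅓ + 4)²)*1 = (-7 + (13/3)²)*1 = (-7 + 169/9)*1 = (106/9)*1 = 106/9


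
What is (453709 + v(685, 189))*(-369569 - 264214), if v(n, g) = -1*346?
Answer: -287333762229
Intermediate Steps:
v(n, g) = -346
(453709 + v(685, 189))*(-369569 - 264214) = (453709 - 346)*(-369569 - 264214) = 453363*(-633783) = -287333762229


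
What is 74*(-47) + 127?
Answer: -3351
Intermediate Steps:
74*(-47) + 127 = -3478 + 127 = -3351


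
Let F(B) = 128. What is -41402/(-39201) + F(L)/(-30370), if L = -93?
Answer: 626180506/595267185 ≈ 1.0519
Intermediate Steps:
-41402/(-39201) + F(L)/(-30370) = -41402/(-39201) + 128/(-30370) = -41402*(-1/39201) + 128*(-1/30370) = 41402/39201 - 64/15185 = 626180506/595267185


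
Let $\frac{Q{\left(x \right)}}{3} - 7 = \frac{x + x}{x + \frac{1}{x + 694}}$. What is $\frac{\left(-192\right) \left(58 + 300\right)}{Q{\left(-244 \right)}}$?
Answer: $- \frac{2515714688}{988193} \approx -2545.8$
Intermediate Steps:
$Q{\left(x \right)} = 21 + \frac{6 x}{x + \frac{1}{694 + x}}$ ($Q{\left(x \right)} = 21 + 3 \frac{x + x}{x + \frac{1}{x + 694}} = 21 + 3 \frac{2 x}{x + \frac{1}{694 + x}} = 21 + \frac{6 x}{x + \frac{1}{694 + x}}$)
$\frac{\left(-192\right) \left(58 + 300\right)}{Q{\left(-244 \right)}} = \frac{\left(-192\right) \left(58 + 300\right)}{3 \frac{1}{1 + \left(-244\right)^{2} + 694 \left(-244\right)} \left(7 + 9 \left(-244\right)^{2} + 6246 \left(-244\right)\right)} = \frac{\left(-192\right) 358}{3 \frac{1}{1 + 59536 - 169336} \left(7 + 9 \cdot 59536 - 1524024\right)} = - \frac{68736}{3 \frac{1}{-109799} \left(7 + 535824 - 1524024\right)} = - \frac{68736}{3 \left(- \frac{1}{109799}\right) \left(-988193\right)} = - \frac{68736}{\frac{2964579}{109799}} = \left(-68736\right) \frac{109799}{2964579} = - \frac{2515714688}{988193}$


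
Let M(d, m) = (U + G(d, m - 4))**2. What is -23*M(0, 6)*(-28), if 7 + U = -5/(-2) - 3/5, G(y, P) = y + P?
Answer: 154721/25 ≈ 6188.8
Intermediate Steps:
G(y, P) = P + y
U = -51/10 (U = -7 + (-5/(-2) - 3/5) = -7 + (-5*(-1/2) - 3*1/5) = -7 + (5/2 - 3/5) = -7 + 19/10 = -51/10 ≈ -5.1000)
M(d, m) = (-91/10 + d + m)**2 (M(d, m) = (-51/10 + ((m - 4) + d))**2 = (-51/10 + ((-4 + m) + d))**2 = (-51/10 + (-4 + d + m))**2 = (-91/10 + d + m)**2)
-23*M(0, 6)*(-28) = -23*(-91 + 10*0 + 10*6)**2/100*(-28) = -23*(-91 + 0 + 60)**2/100*(-28) = -23*(-31)**2/100*(-28) = -23*961/100*(-28) = -22103/100*(-28) = 154721/25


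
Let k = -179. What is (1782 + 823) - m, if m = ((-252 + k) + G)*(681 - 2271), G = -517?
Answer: -1504715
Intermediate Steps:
m = 1507320 (m = ((-252 - 179) - 517)*(681 - 2271) = (-431 - 517)*(-1590) = -948*(-1590) = 1507320)
(1782 + 823) - m = (1782 + 823) - 1*1507320 = 2605 - 1507320 = -1504715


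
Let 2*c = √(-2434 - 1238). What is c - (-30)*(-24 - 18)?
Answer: -1260 + 3*I*√102 ≈ -1260.0 + 30.299*I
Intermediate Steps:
c = 3*I*√102 (c = √(-2434 - 1238)/2 = √(-3672)/2 = (6*I*√102)/2 = 3*I*√102 ≈ 30.299*I)
c - (-30)*(-24 - 18) = 3*I*√102 - (-30)*(-24 - 18) = 3*I*√102 - (-30)*(-42) = 3*I*√102 - 1*1260 = 3*I*√102 - 1260 = -1260 + 3*I*√102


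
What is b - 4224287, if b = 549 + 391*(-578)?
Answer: -4449736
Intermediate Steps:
b = -225449 (b = 549 - 225998 = -225449)
b - 4224287 = -225449 - 4224287 = -4449736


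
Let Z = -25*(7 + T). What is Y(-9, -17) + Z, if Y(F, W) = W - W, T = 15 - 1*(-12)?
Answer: -850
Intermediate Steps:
T = 27 (T = 15 + 12 = 27)
Y(F, W) = 0
Z = -850 (Z = -25*(7 + 27) = -25*34 = -850)
Y(-9, -17) + Z = 0 - 850 = -850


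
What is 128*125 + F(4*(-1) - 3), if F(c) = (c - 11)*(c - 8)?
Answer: 16270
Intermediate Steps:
F(c) = (-11 + c)*(-8 + c)
128*125 + F(4*(-1) - 3) = 128*125 + (88 + (4*(-1) - 3)**2 - 19*(4*(-1) - 3)) = 16000 + (88 + (-4 - 3)**2 - 19*(-4 - 3)) = 16000 + (88 + (-7)**2 - 19*(-7)) = 16000 + (88 + 49 + 133) = 16000 + 270 = 16270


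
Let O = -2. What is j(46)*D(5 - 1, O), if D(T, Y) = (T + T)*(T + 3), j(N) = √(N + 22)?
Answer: 112*√17 ≈ 461.79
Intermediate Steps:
j(N) = √(22 + N)
D(T, Y) = 2*T*(3 + T) (D(T, Y) = (2*T)*(3 + T) = 2*T*(3 + T))
j(46)*D(5 - 1, O) = √(22 + 46)*(2*(5 - 1)*(3 + (5 - 1))) = √68*(2*4*(3 + 4)) = (2*√17)*(2*4*7) = (2*√17)*56 = 112*√17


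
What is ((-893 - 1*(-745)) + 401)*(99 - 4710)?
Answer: -1166583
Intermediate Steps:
((-893 - 1*(-745)) + 401)*(99 - 4710) = ((-893 + 745) + 401)*(-4611) = (-148 + 401)*(-4611) = 253*(-4611) = -1166583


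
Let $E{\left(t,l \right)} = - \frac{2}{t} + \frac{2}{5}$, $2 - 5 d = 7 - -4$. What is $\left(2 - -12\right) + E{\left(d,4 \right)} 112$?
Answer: $\frac{8246}{45} \approx 183.24$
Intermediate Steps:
$d = - \frac{9}{5}$ ($d = \frac{2}{5} - \frac{7 - -4}{5} = \frac{2}{5} - \frac{7 + 4}{5} = \frac{2}{5} - \frac{11}{5} = - \frac{9}{5} \approx -1.8$)
$E{\left(t,l \right)} = \frac{2}{5} - \frac{2}{t}$ ($E{\left(t,l \right)} = - \frac{2}{t} + 2 \cdot \frac{1}{5} = - \frac{2}{t} + \frac{2}{5} = \frac{2}{5} - \frac{2}{t}$)
$\left(2 - -12\right) + E{\left(d,4 \right)} 112 = \left(2 - -12\right) + \left(\frac{2}{5} - \frac{2}{- \frac{9}{5}}\right) 112 = \left(2 + 12\right) + \left(\frac{2}{5} - - \frac{10}{9}\right) 112 = 14 + \left(\frac{2}{5} + \frac{10}{9}\right) 112 = 14 + \frac{68}{45} \cdot 112 = 14 + \frac{7616}{45} = \frac{8246}{45}$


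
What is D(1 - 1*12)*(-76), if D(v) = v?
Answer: 836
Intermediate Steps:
D(1 - 1*12)*(-76) = (1 - 1*12)*(-76) = (1 - 12)*(-76) = -11*(-76) = 836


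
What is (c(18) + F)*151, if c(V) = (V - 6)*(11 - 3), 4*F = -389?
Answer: -755/4 ≈ -188.75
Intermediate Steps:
F = -389/4 (F = (¼)*(-389) = -389/4 ≈ -97.250)
c(V) = -48 + 8*V (c(V) = (-6 + V)*8 = -48 + 8*V)
(c(18) + F)*151 = ((-48 + 8*18) - 389/4)*151 = ((-48 + 144) - 389/4)*151 = (96 - 389/4)*151 = -5/4*151 = -755/4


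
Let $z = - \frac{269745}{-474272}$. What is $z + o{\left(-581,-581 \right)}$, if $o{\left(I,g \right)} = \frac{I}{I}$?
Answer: $\frac{744017}{474272} \approx 1.5688$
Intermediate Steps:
$o{\left(I,g \right)} = 1$
$z = \frac{269745}{474272}$ ($z = \left(-269745\right) \left(- \frac{1}{474272}\right) = \frac{269745}{474272} \approx 0.56876$)
$z + o{\left(-581,-581 \right)} = \frac{269745}{474272} + 1 = \frac{744017}{474272}$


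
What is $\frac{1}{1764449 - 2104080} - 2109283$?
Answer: $- \frac{716377894574}{339631} \approx -2.1093 \cdot 10^{6}$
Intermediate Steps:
$\frac{1}{1764449 - 2104080} - 2109283 = \frac{1}{-339631} - 2109283 = - \frac{1}{339631} - 2109283 = - \frac{716377894574}{339631}$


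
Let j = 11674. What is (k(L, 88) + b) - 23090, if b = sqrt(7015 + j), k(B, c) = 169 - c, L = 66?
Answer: -23009 + sqrt(18689) ≈ -22872.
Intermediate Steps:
b = sqrt(18689) (b = sqrt(7015 + 11674) = sqrt(18689) ≈ 136.71)
(k(L, 88) + b) - 23090 = ((169 - 1*88) + sqrt(18689)) - 23090 = ((169 - 88) + sqrt(18689)) - 23090 = (81 + sqrt(18689)) - 23090 = -23009 + sqrt(18689)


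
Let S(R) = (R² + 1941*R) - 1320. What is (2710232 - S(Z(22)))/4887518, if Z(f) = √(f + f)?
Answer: 1355754/2443759 - 1941*√11/2443759 ≈ 0.55215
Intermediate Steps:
Z(f) = √2*√f (Z(f) = √(2*f) = √2*√f)
S(R) = -1320 + R² + 1941*R
(2710232 - S(Z(22)))/4887518 = (2710232 - (-1320 + (√2*√22)² + 1941*(√2*√22)))/4887518 = (2710232 - (-1320 + (2*√11)² + 1941*(2*√11)))*(1/4887518) = (2710232 - (-1320 + 44 + 3882*√11))*(1/4887518) = (2710232 - (-1276 + 3882*√11))*(1/4887518) = (2710232 + (1276 - 3882*√11))*(1/4887518) = (2711508 - 3882*√11)*(1/4887518) = 1355754/2443759 - 1941*√11/2443759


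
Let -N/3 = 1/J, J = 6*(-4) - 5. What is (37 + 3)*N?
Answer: 120/29 ≈ 4.1379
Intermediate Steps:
J = -29 (J = -24 - 5 = -29)
N = 3/29 (N = -3/(-29) = -3*(-1/29) = 3/29 ≈ 0.10345)
(37 + 3)*N = (37 + 3)*(3/29) = 40*(3/29) = 120/29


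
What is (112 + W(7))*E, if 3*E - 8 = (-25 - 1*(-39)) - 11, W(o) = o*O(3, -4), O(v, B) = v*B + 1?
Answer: 385/3 ≈ 128.33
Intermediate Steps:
O(v, B) = 1 + B*v (O(v, B) = B*v + 1 = 1 + B*v)
W(o) = -11*o (W(o) = o*(1 - 4*3) = o*(1 - 12) = o*(-11) = -11*o)
E = 11/3 (E = 8/3 + ((-25 - 1*(-39)) - 11)/3 = 8/3 + ((-25 + 39) - 11)/3 = 8/3 + (14 - 11)/3 = 8/3 + (1/3)*3 = 8/3 + 1 = 11/3 ≈ 3.6667)
(112 + W(7))*E = (112 - 11*7)*(11/3) = (112 - 77)*(11/3) = 35*(11/3) = 385/3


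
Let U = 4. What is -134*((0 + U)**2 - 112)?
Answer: 12864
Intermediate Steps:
-134*((0 + U)**2 - 112) = -134*((0 + 4)**2 - 112) = -134*(4**2 - 112) = -134*(16 - 112) = -134*(-96) = 12864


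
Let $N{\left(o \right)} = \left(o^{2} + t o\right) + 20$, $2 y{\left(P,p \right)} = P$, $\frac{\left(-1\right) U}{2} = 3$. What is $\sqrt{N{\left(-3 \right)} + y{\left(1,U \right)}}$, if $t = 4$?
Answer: $\frac{\sqrt{70}}{2} \approx 4.1833$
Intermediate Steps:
$U = -6$ ($U = \left(-2\right) 3 = -6$)
$y{\left(P,p \right)} = \frac{P}{2}$
$N{\left(o \right)} = 20 + o^{2} + 4 o$ ($N{\left(o \right)} = \left(o^{2} + 4 o\right) + 20 = 20 + o^{2} + 4 o$)
$\sqrt{N{\left(-3 \right)} + y{\left(1,U \right)}} = \sqrt{\left(20 + \left(-3\right)^{2} + 4 \left(-3\right)\right) + \frac{1}{2} \cdot 1} = \sqrt{\left(20 + 9 - 12\right) + \frac{1}{2}} = \sqrt{17 + \frac{1}{2}} = \sqrt{\frac{35}{2}} = \frac{\sqrt{70}}{2}$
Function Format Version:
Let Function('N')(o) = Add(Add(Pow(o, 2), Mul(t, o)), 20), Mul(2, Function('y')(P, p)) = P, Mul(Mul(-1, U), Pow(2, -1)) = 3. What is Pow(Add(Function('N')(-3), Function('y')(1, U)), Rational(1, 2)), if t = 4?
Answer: Mul(Rational(1, 2), Pow(70, Rational(1, 2))) ≈ 4.1833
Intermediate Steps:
U = -6 (U = Mul(-2, 3) = -6)
Function('y')(P, p) = Mul(Rational(1, 2), P)
Function('N')(o) = Add(20, Pow(o, 2), Mul(4, o)) (Function('N')(o) = Add(Add(Pow(o, 2), Mul(4, o)), 20) = Add(20, Pow(o, 2), Mul(4, o)))
Pow(Add(Function('N')(-3), Function('y')(1, U)), Rational(1, 2)) = Pow(Add(Add(20, Pow(-3, 2), Mul(4, -3)), Mul(Rational(1, 2), 1)), Rational(1, 2)) = Pow(Add(Add(20, 9, -12), Rational(1, 2)), Rational(1, 2)) = Pow(Add(17, Rational(1, 2)), Rational(1, 2)) = Pow(Rational(35, 2), Rational(1, 2)) = Mul(Rational(1, 2), Pow(70, Rational(1, 2)))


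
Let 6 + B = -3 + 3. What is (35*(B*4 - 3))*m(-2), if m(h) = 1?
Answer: -945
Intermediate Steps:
B = -6 (B = -6 + (-3 + 3) = -6 + 0 = -6)
(35*(B*4 - 3))*m(-2) = (35*(-6*4 - 3))*1 = (35*(-24 - 3))*1 = (35*(-27))*1 = -945*1 = -945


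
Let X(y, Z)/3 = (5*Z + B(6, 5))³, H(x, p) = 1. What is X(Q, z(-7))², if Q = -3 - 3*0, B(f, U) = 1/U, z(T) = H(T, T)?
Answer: 2780241984/15625 ≈ 1.7794e+5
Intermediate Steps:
z(T) = 1
Q = -3 (Q = -3 + 0 = -3)
X(y, Z) = 3*(⅕ + 5*Z)³ (X(y, Z) = 3*(5*Z + 1/5)³ = 3*(5*Z + ⅕)³ = 3*(⅕ + 5*Z)³)
X(Q, z(-7))² = (3*(1 + 25*1)³/125)² = (3*(1 + 25)³/125)² = ((3/125)*26³)² = ((3/125)*17576)² = (52728/125)² = 2780241984/15625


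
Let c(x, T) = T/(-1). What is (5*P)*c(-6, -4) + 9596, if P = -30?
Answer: 8996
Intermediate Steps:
c(x, T) = -T (c(x, T) = T*(-1) = -T)
(5*P)*c(-6, -4) + 9596 = (5*(-30))*(-1*(-4)) + 9596 = -150*4 + 9596 = -600 + 9596 = 8996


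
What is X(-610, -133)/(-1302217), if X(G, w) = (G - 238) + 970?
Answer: -122/1302217 ≈ -9.3686e-5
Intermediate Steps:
X(G, w) = 732 + G (X(G, w) = (-238 + G) + 970 = 732 + G)
X(-610, -133)/(-1302217) = (732 - 610)/(-1302217) = 122*(-1/1302217) = -122/1302217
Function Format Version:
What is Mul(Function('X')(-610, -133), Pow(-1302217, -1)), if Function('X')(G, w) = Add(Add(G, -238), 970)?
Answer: Rational(-122, 1302217) ≈ -9.3686e-5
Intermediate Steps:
Function('X')(G, w) = Add(732, G) (Function('X')(G, w) = Add(Add(-238, G), 970) = Add(732, G))
Mul(Function('X')(-610, -133), Pow(-1302217, -1)) = Mul(Add(732, -610), Pow(-1302217, -1)) = Mul(122, Rational(-1, 1302217)) = Rational(-122, 1302217)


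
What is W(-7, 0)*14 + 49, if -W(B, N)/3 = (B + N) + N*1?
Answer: 343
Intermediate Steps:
W(B, N) = -6*N - 3*B (W(B, N) = -3*((B + N) + N*1) = -3*((B + N) + N) = -3*(B + 2*N) = -6*N - 3*B)
W(-7, 0)*14 + 49 = (-6*0 - 3*(-7))*14 + 49 = (0 + 21)*14 + 49 = 21*14 + 49 = 294 + 49 = 343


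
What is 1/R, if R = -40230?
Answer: -1/40230 ≈ -2.4857e-5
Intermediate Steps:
1/R = 1/(-40230) = -1/40230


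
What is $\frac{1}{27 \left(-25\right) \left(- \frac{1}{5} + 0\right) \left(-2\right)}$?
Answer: $- \frac{1}{270} \approx -0.0037037$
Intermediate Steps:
$\frac{1}{27 \left(-25\right) \left(- \frac{1}{5} + 0\right) \left(-2\right)} = \frac{1}{\left(-675\right) \left(\left(-1\right) \frac{1}{5} + 0\right) \left(-2\right)} = \frac{1}{\left(-675\right) \left(- \frac{1}{5} + 0\right) \left(-2\right)} = \frac{1}{\left(-675\right) \left(\left(- \frac{1}{5}\right) \left(-2\right)\right)} = \frac{1}{\left(-675\right) \frac{2}{5}} = \frac{1}{-270} = - \frac{1}{270}$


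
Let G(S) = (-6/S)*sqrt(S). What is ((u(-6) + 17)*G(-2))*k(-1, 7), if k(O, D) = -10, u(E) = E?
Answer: -330*I*sqrt(2) ≈ -466.69*I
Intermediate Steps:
G(S) = -6/sqrt(S)
((u(-6) + 17)*G(-2))*k(-1, 7) = ((-6 + 17)*(-(-3)*I*sqrt(2)))*(-10) = (11*(-(-3)*I*sqrt(2)))*(-10) = (11*(3*I*sqrt(2)))*(-10) = (33*I*sqrt(2))*(-10) = -330*I*sqrt(2)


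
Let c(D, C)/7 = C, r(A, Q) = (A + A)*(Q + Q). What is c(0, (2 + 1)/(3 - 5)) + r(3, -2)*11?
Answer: -549/2 ≈ -274.50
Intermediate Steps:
r(A, Q) = 4*A*Q (r(A, Q) = (2*A)*(2*Q) = 4*A*Q)
c(D, C) = 7*C
c(0, (2 + 1)/(3 - 5)) + r(3, -2)*11 = 7*((2 + 1)/(3 - 5)) + (4*3*(-2))*11 = 7*(3/(-2)) - 24*11 = 7*(3*(-½)) - 264 = 7*(-3/2) - 264 = -21/2 - 264 = -549/2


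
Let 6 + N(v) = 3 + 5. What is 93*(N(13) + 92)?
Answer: 8742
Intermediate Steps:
N(v) = 2 (N(v) = -6 + (3 + 5) = -6 + 8 = 2)
93*(N(13) + 92) = 93*(2 + 92) = 93*94 = 8742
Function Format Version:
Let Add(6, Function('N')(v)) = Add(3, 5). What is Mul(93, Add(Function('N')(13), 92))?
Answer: 8742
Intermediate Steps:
Function('N')(v) = 2 (Function('N')(v) = Add(-6, Add(3, 5)) = Add(-6, 8) = 2)
Mul(93, Add(Function('N')(13), 92)) = Mul(93, Add(2, 92)) = Mul(93, 94) = 8742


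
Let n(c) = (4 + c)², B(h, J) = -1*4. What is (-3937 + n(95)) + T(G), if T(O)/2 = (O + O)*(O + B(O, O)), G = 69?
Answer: 23804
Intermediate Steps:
B(h, J) = -4
T(O) = 4*O*(-4 + O) (T(O) = 2*((O + O)*(O - 4)) = 2*((2*O)*(-4 + O)) = 2*(2*O*(-4 + O)) = 4*O*(-4 + O))
(-3937 + n(95)) + T(G) = (-3937 + (4 + 95)²) + 4*69*(-4 + 69) = (-3937 + 99²) + 4*69*65 = (-3937 + 9801) + 17940 = 5864 + 17940 = 23804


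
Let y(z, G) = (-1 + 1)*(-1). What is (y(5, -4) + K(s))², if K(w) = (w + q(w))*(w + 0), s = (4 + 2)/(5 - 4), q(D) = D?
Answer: 5184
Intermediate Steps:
y(z, G) = 0 (y(z, G) = 0*(-1) = 0)
s = 6 (s = 6/1 = 6*1 = 6)
K(w) = 2*w² (K(w) = (w + w)*(w + 0) = (2*w)*w = 2*w²)
(y(5, -4) + K(s))² = (0 + 2*6²)² = (0 + 2*36)² = (0 + 72)² = 72² = 5184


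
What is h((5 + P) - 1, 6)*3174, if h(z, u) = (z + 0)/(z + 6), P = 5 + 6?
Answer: 15870/7 ≈ 2267.1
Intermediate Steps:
P = 11
h(z, u) = z/(6 + z)
h((5 + P) - 1, 6)*3174 = (((5 + 11) - 1)/(6 + ((5 + 11) - 1)))*3174 = ((16 - 1)/(6 + (16 - 1)))*3174 = (15/(6 + 15))*3174 = (15/21)*3174 = (15*(1/21))*3174 = (5/7)*3174 = 15870/7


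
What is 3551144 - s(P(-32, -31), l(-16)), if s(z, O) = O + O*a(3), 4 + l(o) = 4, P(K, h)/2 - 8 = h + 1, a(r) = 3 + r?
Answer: 3551144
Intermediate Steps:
P(K, h) = 18 + 2*h (P(K, h) = 16 + 2*(h + 1) = 16 + 2*(1 + h) = 16 + (2 + 2*h) = 18 + 2*h)
l(o) = 0 (l(o) = -4 + 4 = 0)
s(z, O) = 7*O (s(z, O) = O + O*(3 + 3) = O + O*6 = O + 6*O = 7*O)
3551144 - s(P(-32, -31), l(-16)) = 3551144 - 7*0 = 3551144 - 1*0 = 3551144 + 0 = 3551144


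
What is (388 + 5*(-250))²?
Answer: 743044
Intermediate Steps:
(388 + 5*(-250))² = (388 - 1250)² = (-862)² = 743044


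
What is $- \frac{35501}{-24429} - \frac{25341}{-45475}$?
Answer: $\frac{131380192}{65347575} \approx 2.0105$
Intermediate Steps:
$- \frac{35501}{-24429} - \frac{25341}{-45475} = \left(-35501\right) \left(- \frac{1}{24429}\right) - - \frac{25341}{45475} = \frac{35501}{24429} + \frac{25341}{45475} = \frac{131380192}{65347575}$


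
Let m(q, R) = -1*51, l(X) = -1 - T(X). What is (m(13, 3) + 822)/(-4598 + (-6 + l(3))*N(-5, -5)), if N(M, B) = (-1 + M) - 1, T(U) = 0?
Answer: -771/4549 ≈ -0.16949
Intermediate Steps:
N(M, B) = -2 + M
l(X) = -1 (l(X) = -1 - 1*0 = -1 + 0 = -1)
m(q, R) = -51
(m(13, 3) + 822)/(-4598 + (-6 + l(3))*N(-5, -5)) = (-51 + 822)/(-4598 + (-6 - 1)*(-2 - 5)) = 771/(-4598 - 7*(-7)) = 771/(-4598 + 49) = 771/(-4549) = 771*(-1/4549) = -771/4549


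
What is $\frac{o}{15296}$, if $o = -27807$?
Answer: $- \frac{27807}{15296} \approx -1.8179$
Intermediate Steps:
$\frac{o}{15296} = - \frac{27807}{15296}$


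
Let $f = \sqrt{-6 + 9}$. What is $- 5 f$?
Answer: $- 5 \sqrt{3} \approx -8.6602$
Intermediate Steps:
$f = \sqrt{3} \approx 1.732$
$- 5 f = - 5 \sqrt{3}$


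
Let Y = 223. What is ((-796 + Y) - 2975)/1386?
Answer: -1774/693 ≈ -2.5599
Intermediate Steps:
((-796 + Y) - 2975)/1386 = ((-796 + 223) - 2975)/1386 = (-573 - 2975)*(1/1386) = -3548*1/1386 = -1774/693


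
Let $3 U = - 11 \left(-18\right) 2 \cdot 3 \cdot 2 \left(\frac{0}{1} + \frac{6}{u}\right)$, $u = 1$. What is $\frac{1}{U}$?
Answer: $\frac{1}{4752} \approx 0.00021044$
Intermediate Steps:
$U = 4752$ ($U = \frac{\left(-11\right) \left(-18\right) 2 \cdot 3 \cdot 2 \left(\frac{0}{1} + \frac{6}{1}\right)}{3} = \frac{\left(-11\right) \left(- 36 \cdot 6 \left(0 \cdot 1 + 6 \cdot 1\right)\right)}{3} = \frac{\left(-11\right) \left(- 36 \cdot 6 \left(0 + 6\right)\right)}{3} = \frac{\left(-11\right) \left(- 36 \cdot 6 \cdot 6\right)}{3} = \frac{\left(-11\right) \left(\left(-36\right) 36\right)}{3} = \frac{\left(-11\right) \left(-1296\right)}{3} = \frac{1}{3} \cdot 14256 = 4752$)
$\frac{1}{U} = \frac{1}{4752}$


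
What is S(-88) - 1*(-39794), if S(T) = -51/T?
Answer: 3501923/88 ≈ 39795.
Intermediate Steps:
S(-88) - 1*(-39794) = -51/(-88) - 1*(-39794) = -51*(-1/88) + 39794 = 51/88 + 39794 = 3501923/88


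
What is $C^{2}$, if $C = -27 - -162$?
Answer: $18225$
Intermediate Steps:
$C = 135$ ($C = -27 + 162 = 135$)
$C^{2} = 135^{2} = 18225$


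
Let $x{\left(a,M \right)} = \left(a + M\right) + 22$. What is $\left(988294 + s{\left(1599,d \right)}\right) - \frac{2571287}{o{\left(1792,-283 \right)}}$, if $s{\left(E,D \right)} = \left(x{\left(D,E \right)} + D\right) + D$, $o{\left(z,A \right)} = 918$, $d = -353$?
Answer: $\frac{905198521}{918} \approx 9.8606 \cdot 10^{5}$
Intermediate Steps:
$x{\left(a,M \right)} = 22 + M + a$ ($x{\left(a,M \right)} = \left(M + a\right) + 22 = 22 + M + a$)
$s{\left(E,D \right)} = 22 + E + 3 D$ ($s{\left(E,D \right)} = \left(\left(22 + E + D\right) + D\right) + D = \left(\left(22 + D + E\right) + D\right) + D = \left(22 + E + 2 D\right) + D = 22 + E + 3 D$)
$\left(988294 + s{\left(1599,d \right)}\right) - \frac{2571287}{o{\left(1792,-283 \right)}} = \left(988294 + \left(22 + 1599 + 3 \left(-353\right)\right)\right) - \frac{2571287}{918} = \left(988294 + \left(22 + 1599 - 1059\right)\right) - \frac{2571287}{918} = \left(988294 + 562\right) - \frac{2571287}{918} = 988856 - \frac{2571287}{918} = \frac{905198521}{918}$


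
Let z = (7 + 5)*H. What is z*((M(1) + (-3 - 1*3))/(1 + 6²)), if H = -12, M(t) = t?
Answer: 720/37 ≈ 19.459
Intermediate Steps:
z = -144 (z = (7 + 5)*(-12) = 12*(-12) = -144)
z*((M(1) + (-3 - 1*3))/(1 + 6²)) = -144*(1 + (-3 - 1*3))/(1 + 6²) = -144*(1 + (-3 - 3))/(1 + 36) = -144*(1 - 6)/37 = -(-720)/37 = -144*(-5/37) = 720/37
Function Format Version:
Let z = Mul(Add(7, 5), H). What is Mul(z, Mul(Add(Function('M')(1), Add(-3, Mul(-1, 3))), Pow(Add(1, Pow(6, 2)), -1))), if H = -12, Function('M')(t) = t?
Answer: Rational(720, 37) ≈ 19.459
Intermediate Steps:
z = -144 (z = Mul(Add(7, 5), -12) = Mul(12, -12) = -144)
Mul(z, Mul(Add(Function('M')(1), Add(-3, Mul(-1, 3))), Pow(Add(1, Pow(6, 2)), -1))) = Mul(-144, Mul(Add(1, Add(-3, Mul(-1, 3))), Pow(Add(1, Pow(6, 2)), -1))) = Mul(-144, Mul(Add(1, Add(-3, -3)), Pow(Add(1, 36), -1))) = Mul(-144, Mul(Add(1, -6), Pow(37, -1))) = Mul(-144, Mul(-5, Rational(1, 37))) = Mul(-144, Rational(-5, 37)) = Rational(720, 37)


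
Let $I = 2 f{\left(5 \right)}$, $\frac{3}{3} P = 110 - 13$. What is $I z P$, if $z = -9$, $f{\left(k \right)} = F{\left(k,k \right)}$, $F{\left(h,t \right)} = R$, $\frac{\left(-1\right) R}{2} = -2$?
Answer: $-6984$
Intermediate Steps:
$R = 4$ ($R = \left(-2\right) \left(-2\right) = 4$)
$F{\left(h,t \right)} = 4$
$f{\left(k \right)} = 4$
$P = 97$ ($P = 110 - 13 = 97$)
$I = 8$ ($I = 2 \cdot 4 = 8$)
$I z P = 8 \left(-9\right) 97 = \left(-72\right) 97 = -6984$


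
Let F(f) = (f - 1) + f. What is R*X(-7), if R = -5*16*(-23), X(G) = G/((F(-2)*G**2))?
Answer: 368/7 ≈ 52.571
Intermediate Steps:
F(f) = -1 + 2*f (F(f) = (-1 + f) + f = -1 + 2*f)
X(G) = -1/(5*G) (X(G) = G/(((-1 + 2*(-2))*G**2)) = G/(((-1 - 4)*G**2)) = G/((-5*G**2)) = G*(-1/(5*G**2)) = -1/(5*G))
R = 1840 (R = -80*(-23) = 1840)
R*X(-7) = 1840*(-1/5/(-7)) = 1840*(-1/5*(-1/7)) = 1840*(1/35) = 368/7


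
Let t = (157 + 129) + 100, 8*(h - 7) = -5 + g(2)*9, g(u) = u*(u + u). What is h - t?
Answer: -2965/8 ≈ -370.63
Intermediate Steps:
g(u) = 2*u**2 (g(u) = u*(2*u) = 2*u**2)
h = 123/8 (h = 7 + (-5 + (2*2**2)*9)/8 = 7 + (-5 + (2*4)*9)/8 = 7 + (-5 + 8*9)/8 = 7 + (-5 + 72)/8 = 7 + (1/8)*67 = 7 + 67/8 = 123/8 ≈ 15.375)
t = 386 (t = 286 + 100 = 386)
h - t = 123/8 - 1*386 = 123/8 - 386 = -2965/8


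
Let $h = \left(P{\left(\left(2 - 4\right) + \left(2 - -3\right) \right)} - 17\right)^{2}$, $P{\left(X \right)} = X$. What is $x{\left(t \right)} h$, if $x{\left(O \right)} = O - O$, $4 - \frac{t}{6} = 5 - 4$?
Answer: $0$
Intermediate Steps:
$t = 18$ ($t = 24 - 6 \left(5 - 4\right) = 24 - 6 = 18$)
$x{\left(O \right)} = 0$
$h = 196$ ($h = \left(\left(\left(2 - 4\right) + \left(2 - -3\right)\right) - 17\right)^{2} = \left(\left(-2 + \left(2 + 3\right)\right) - 17\right)^{2} = \left(\left(-2 + 5\right) - 17\right)^{2} = \left(3 - 17\right)^{2} = \left(-14\right)^{2} = 196$)
$x{\left(t \right)} h = 0 \cdot 196 = 0$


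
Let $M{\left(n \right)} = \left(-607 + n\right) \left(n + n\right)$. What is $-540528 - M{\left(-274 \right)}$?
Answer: $-1023316$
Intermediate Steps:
$M{\left(n \right)} = 2 n \left(-607 + n\right)$ ($M{\left(n \right)} = \left(-607 + n\right) 2 n = 2 n \left(-607 + n\right)$)
$-540528 - M{\left(-274 \right)} = -540528 - 2 \left(-274\right) \left(-607 - 274\right) = -540528 - 2 \left(-274\right) \left(-881\right) = -540528 - 482788 = -1023316$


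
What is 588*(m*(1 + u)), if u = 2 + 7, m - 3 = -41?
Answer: -223440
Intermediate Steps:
m = -38 (m = 3 - 41 = -38)
u = 9
588*(m*(1 + u)) = 588*(-38*(1 + 9)) = 588*(-38*10) = 588*(-380) = -223440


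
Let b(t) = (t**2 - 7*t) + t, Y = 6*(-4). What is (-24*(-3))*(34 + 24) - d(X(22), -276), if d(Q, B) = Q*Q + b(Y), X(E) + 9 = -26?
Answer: 2231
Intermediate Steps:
X(E) = -35 (X(E) = -9 - 26 = -35)
Y = -24
b(t) = t**2 - 6*t
d(Q, B) = 720 + Q**2 (d(Q, B) = Q*Q - 24*(-6 - 24) = Q**2 - 24*(-30) = Q**2 + 720 = 720 + Q**2)
(-24*(-3))*(34 + 24) - d(X(22), -276) = (-24*(-3))*(34 + 24) - (720 + (-35)**2) = 72*58 - (720 + 1225) = 4176 - 1*1945 = 4176 - 1945 = 2231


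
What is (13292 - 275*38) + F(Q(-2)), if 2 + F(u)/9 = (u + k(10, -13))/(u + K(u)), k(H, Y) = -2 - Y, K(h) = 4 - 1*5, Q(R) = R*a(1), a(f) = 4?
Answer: 2821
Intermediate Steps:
Q(R) = 4*R (Q(R) = R*4 = 4*R)
K(h) = -1 (K(h) = 4 - 5 = -1)
F(u) = -18 + 9*(11 + u)/(-1 + u) (F(u) = -18 + 9*((u + (-2 - 1*(-13)))/(u - 1)) = -18 + 9*((u + (-2 + 13))/(-1 + u)) = -18 + 9*((u + 11)/(-1 + u)) = -18 + 9*((11 + u)/(-1 + u)) = -18 + 9*(11 + u)/(-1 + u))
(13292 - 275*38) + F(Q(-2)) = (13292 - 275*38) + 9*(13 - 4*(-2))/(-1 + 4*(-2)) = (13292 - 10450) + 9*(13 - 1*(-8))/(-1 - 8) = 2842 + 9*(13 + 8)/(-9) = 2842 + 9*(-⅑)*21 = 2842 - 21 = 2821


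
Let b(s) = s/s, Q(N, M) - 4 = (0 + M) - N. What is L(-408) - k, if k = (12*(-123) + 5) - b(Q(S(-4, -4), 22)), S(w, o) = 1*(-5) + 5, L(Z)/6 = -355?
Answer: -658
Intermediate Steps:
L(Z) = -2130 (L(Z) = 6*(-355) = -2130)
S(w, o) = 0 (S(w, o) = -5 + 5 = 0)
Q(N, M) = 4 + M - N (Q(N, M) = 4 + ((0 + M) - N) = 4 + (M - N) = 4 + M - N)
b(s) = 1
k = -1472 (k = (12*(-123) + 5) - 1*1 = (-1476 + 5) - 1 = -1471 - 1 = -1472)
L(-408) - k = -2130 - 1*(-1472) = -2130 + 1472 = -658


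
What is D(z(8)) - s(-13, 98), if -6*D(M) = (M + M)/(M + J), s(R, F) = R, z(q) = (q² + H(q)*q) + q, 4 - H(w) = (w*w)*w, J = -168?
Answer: 19781/1560 ≈ 12.680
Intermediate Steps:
H(w) = 4 - w³ (H(w) = 4 - w*w*w = 4 - w²*w = 4 - w³)
z(q) = q + q² + q*(4 - q³) (z(q) = (q² + (4 - q³)*q) + q = (q² + q*(4 - q³)) + q = q + q² + q*(4 - q³))
D(M) = -M/(3*(-168 + M)) (D(M) = -(M + M)/(6*(M - 168)) = -2*M/(6*(-168 + M)) = -M/(3*(-168 + M)))
D(z(8)) - s(-13, 98) = -8*(5 + 8 - 1*8³)/(-504 + 3*(8*(5 + 8 - 1*8³))) - 1*(-13) = -8*(5 + 8 - 1*512)/(-504 + 3*(8*(5 + 8 - 1*512))) + 13 = -8*(5 + 8 - 512)/(-504 + 3*(8*(5 + 8 - 512))) + 13 = -8*(-499)/(-504 + 3*(8*(-499))) + 13 = -1*(-3992)/(-504 + 3*(-3992)) + 13 = -1*(-3992)/(-504 - 11976) + 13 = -1*(-3992)/(-12480) + 13 = -1*(-3992)*(-1/12480) + 13 = -499/1560 + 13 = 19781/1560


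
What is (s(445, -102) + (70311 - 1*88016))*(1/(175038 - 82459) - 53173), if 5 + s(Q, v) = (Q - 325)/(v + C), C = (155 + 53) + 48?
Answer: 6712647264189260/7128583 ≈ 9.4165e+8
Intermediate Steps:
C = 256 (C = 208 + 48 = 256)
s(Q, v) = -5 + (-325 + Q)/(256 + v) (s(Q, v) = -5 + (Q - 325)/(v + 256) = -5 + (-325 + Q)/(256 + v))
(s(445, -102) + (70311 - 1*88016))*(1/(175038 - 82459) - 53173) = ((-1605 + 445 - 5*(-102))/(256 - 102) + (70311 - 1*88016))*(1/(175038 - 82459) - 53173) = ((-1605 + 445 + 510)/154 + (70311 - 88016))*(1/92579 - 53173) = ((1/154)*(-650) - 17705)*(1/92579 - 53173) = (-325/77 - 17705)*(-4922703166/92579) = -1363610/77*(-4922703166/92579) = 6712647264189260/7128583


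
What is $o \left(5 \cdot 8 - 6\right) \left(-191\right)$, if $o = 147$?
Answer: $-954618$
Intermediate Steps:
$o \left(5 \cdot 8 - 6\right) \left(-191\right) = 147 \left(5 \cdot 8 - 6\right) \left(-191\right) = 147 \left(40 - 6\right) \left(-191\right) = 147 \cdot 34 \left(-191\right) = 4998 \left(-191\right) = -954618$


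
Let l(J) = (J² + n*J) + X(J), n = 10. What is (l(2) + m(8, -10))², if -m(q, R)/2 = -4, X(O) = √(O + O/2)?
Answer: (32 + √3)² ≈ 1137.9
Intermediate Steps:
X(O) = √6*√O/2 (X(O) = √(O + O*(½)) = √(O + O/2) = √(3*O/2) = √6*√O/2)
m(q, R) = 8 (m(q, R) = -2*(-4) = 8)
l(J) = J² + 10*J + √6*√J/2 (l(J) = (J² + 10*J) + √6*√J/2 = J² + 10*J + √6*√J/2)
(l(2) + m(8, -10))² = ((2² + 10*2 + √6*√2/2) + 8)² = ((4 + 20 + √3) + 8)² = ((24 + √3) + 8)² = (32 + √3)²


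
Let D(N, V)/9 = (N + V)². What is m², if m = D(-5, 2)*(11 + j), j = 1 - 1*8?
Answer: 104976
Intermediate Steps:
D(N, V) = 9*(N + V)²
j = -7 (j = 1 - 8 = -7)
m = 324 (m = (9*(-5 + 2)²)*(11 - 7) = (9*(-3)²)*4 = (9*9)*4 = 81*4 = 324)
m² = 324² = 104976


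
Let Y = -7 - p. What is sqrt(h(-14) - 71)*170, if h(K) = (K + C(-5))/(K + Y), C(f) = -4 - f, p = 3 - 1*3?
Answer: 170*I*sqrt(31038)/21 ≈ 1426.2*I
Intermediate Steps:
p = 0 (p = 3 - 3 = 0)
Y = -7 (Y = -7 - 1*0 = -7 + 0 = -7)
h(K) = (1 + K)/(-7 + K) (h(K) = (K + (-4 - 1*(-5)))/(K - 7) = (K + (-4 + 5))/(-7 + K) = (K + 1)/(-7 + K) = (1 + K)/(-7 + K))
sqrt(h(-14) - 71)*170 = sqrt((1 - 14)/(-7 - 14) - 71)*170 = sqrt(-13/(-21) - 71)*170 = sqrt(-1/21*(-13) - 71)*170 = sqrt(13/21 - 71)*170 = sqrt(-1478/21)*170 = (I*sqrt(31038)/21)*170 = 170*I*sqrt(31038)/21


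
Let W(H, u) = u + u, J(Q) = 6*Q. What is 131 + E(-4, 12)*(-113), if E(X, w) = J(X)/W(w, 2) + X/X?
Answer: 696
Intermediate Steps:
W(H, u) = 2*u
E(X, w) = 1 + 3*X/2 (E(X, w) = (6*X)/((2*2)) + X/X = (6*X)/4 + 1 = (6*X)*(¼) + 1 = 3*X/2 + 1 = 1 + 3*X/2)
131 + E(-4, 12)*(-113) = 131 + (1 + (3/2)*(-4))*(-113) = 131 + (1 - 6)*(-113) = 131 - 5*(-113) = 131 + 565 = 696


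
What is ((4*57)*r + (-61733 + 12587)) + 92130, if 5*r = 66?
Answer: 229968/5 ≈ 45994.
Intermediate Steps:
r = 66/5 (r = (⅕)*66 = 66/5 ≈ 13.200)
((4*57)*r + (-61733 + 12587)) + 92130 = ((4*57)*(66/5) + (-61733 + 12587)) + 92130 = (228*(66/5) - 49146) + 92130 = (15048/5 - 49146) + 92130 = -230682/5 + 92130 = 229968/5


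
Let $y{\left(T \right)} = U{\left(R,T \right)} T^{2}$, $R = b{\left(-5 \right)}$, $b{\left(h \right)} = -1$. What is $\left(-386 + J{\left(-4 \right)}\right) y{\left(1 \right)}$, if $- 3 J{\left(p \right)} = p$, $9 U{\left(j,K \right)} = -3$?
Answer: $\frac{1154}{9} \approx 128.22$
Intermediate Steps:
$R = -1$
$U{\left(j,K \right)} = - \frac{1}{3}$ ($U{\left(j,K \right)} = \frac{1}{9} \left(-3\right) = - \frac{1}{3}$)
$J{\left(p \right)} = - \frac{p}{3}$
$y{\left(T \right)} = - \frac{T^{2}}{3}$
$\left(-386 + J{\left(-4 \right)}\right) y{\left(1 \right)} = \left(-386 - - \frac{4}{3}\right) \left(- \frac{1^{2}}{3}\right) = \left(-386 + \frac{4}{3}\right) \left(\left(- \frac{1}{3}\right) 1\right) = \left(- \frac{1154}{3}\right) \left(- \frac{1}{3}\right) = \frac{1154}{9}$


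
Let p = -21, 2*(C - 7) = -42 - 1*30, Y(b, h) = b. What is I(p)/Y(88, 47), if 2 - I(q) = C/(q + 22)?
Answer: 31/88 ≈ 0.35227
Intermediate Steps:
C = -29 (C = 7 + (-42 - 1*30)/2 = 7 + (-42 - 30)/2 = 7 + (½)*(-72) = 7 - 36 = -29)
I(q) = 2 + 29/(22 + q) (I(q) = 2 - (-29)/(q + 22) = 2 - (-29)/(22 + q) = 2 + 29/(22 + q))
I(p)/Y(88, 47) = ((73 + 2*(-21))/(22 - 21))/88 = ((73 - 42)/1)*(1/88) = (1*31)*(1/88) = 31*(1/88) = 31/88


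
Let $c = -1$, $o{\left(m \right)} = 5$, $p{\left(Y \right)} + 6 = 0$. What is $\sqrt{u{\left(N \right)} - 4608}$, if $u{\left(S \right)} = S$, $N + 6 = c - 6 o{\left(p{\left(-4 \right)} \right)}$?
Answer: $i \sqrt{4645} \approx 68.154 i$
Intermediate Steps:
$p{\left(Y \right)} = -6$ ($p{\left(Y \right)} = -6 + 0 = -6$)
$N = -37$ ($N = -6 - 31 = -37$)
$\sqrt{u{\left(N \right)} - 4608} = \sqrt{-37 - 4608} = \sqrt{-4645} = i \sqrt{4645}$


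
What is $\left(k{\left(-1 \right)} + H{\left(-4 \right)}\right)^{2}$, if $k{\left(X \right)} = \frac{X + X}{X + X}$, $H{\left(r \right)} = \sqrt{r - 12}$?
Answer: $-15 + 8 i \approx -15.0 + 8.0 i$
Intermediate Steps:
$H{\left(r \right)} = \sqrt{-12 + r}$
$k{\left(X \right)} = 1$ ($k{\left(X \right)} = \frac{2 X}{2 X} = 2 X \frac{1}{2 X} = 1$)
$\left(k{\left(-1 \right)} + H{\left(-4 \right)}\right)^{2} = \left(1 + \sqrt{-12 - 4}\right)^{2} = \left(1 + \sqrt{-16}\right)^{2} = \left(1 + 4 i\right)^{2}$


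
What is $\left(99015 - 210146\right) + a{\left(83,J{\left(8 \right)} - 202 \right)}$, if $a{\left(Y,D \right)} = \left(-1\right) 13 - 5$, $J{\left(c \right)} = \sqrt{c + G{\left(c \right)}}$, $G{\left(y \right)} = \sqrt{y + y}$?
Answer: $-111149$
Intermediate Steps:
$G{\left(y \right)} = \sqrt{2} \sqrt{y}$ ($G{\left(y \right)} = \sqrt{2 y} = \sqrt{2} \sqrt{y}$)
$J{\left(c \right)} = \sqrt{c + \sqrt{2} \sqrt{c}}$
$a{\left(Y,D \right)} = -18$ ($a{\left(Y,D \right)} = -13 - 5 = -18$)
$\left(99015 - 210146\right) + a{\left(83,J{\left(8 \right)} - 202 \right)} = \left(99015 - 210146\right) - 18 = -111131 - 18 = -111149$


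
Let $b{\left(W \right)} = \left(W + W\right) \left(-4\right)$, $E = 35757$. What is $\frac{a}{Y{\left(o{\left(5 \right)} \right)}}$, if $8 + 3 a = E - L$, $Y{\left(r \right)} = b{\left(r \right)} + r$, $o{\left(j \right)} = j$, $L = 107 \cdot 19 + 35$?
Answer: $- \frac{11227}{35} \approx -320.77$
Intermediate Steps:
$b{\left(W \right)} = - 8 W$ ($b{\left(W \right)} = 2 W \left(-4\right) = - 8 W$)
$L = 2068$ ($L = 2033 + 35 = 2068$)
$Y{\left(r \right)} = - 7 r$ ($Y{\left(r \right)} = - 8 r + r = - 7 r$)
$a = 11227$ ($a = - \frac{8}{3} + \frac{35757 - 2068}{3} = - \frac{8}{3} + \frac{1}{3} \cdot 33689 = - \frac{8}{3} + \frac{33689}{3} = 11227$)
$\frac{a}{Y{\left(o{\left(5 \right)} \right)}} = \frac{11227}{\left(-7\right) 5} = \frac{11227}{-35} = 11227 \left(- \frac{1}{35}\right) = - \frac{11227}{35}$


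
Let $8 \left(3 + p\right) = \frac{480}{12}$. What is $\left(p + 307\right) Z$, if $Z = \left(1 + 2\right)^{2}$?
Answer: $2781$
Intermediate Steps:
$Z = 9$ ($Z = 3^{2} = 9$)
$p = 2$ ($p = -3 + \frac{480 \cdot \frac{1}{12}}{8} = -3 + \frac{1}{8} \cdot 40 = -3 + 5 = 2$)
$\left(p + 307\right) Z = \left(2 + 307\right) 9 = 309 \cdot 9 = 2781$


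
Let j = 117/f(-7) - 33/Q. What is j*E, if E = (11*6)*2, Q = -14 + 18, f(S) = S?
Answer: -23067/7 ≈ -3295.3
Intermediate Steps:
Q = 4
E = 132 (E = 66*2 = 132)
j = -699/28 (j = 117/(-7) - 33/4 = 117*(-⅐) - 33*¼ = -117/7 - 33/4 = -699/28 ≈ -24.964)
j*E = -699/28*132 = -23067/7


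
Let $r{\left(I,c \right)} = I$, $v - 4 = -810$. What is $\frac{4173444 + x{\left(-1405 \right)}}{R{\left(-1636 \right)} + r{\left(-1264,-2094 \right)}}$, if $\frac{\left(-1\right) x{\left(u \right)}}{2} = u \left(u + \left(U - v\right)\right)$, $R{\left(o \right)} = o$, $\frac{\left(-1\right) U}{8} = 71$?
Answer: $- \frac{447087}{1450} \approx -308.34$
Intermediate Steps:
$v = -806$ ($v = 4 - 810 = -806$)
$U = -568$ ($U = \left(-8\right) 71 = -568$)
$x{\left(u \right)} = - 2 u \left(238 + u\right)$ ($x{\left(u \right)} = - 2 u \left(u - -238\right) = - 2 u \left(u + \left(-568 + 806\right)\right) = - 2 u \left(u + 238\right) = - 2 u \left(238 + u\right)$)
$\frac{4173444 + x{\left(-1405 \right)}}{R{\left(-1636 \right)} + r{\left(-1264,-2094 \right)}} = \frac{4173444 - - 2810 \left(238 - 1405\right)}{-1636 - 1264} = \frac{4173444 - \left(-2810\right) \left(-1167\right)}{-2900} = \left(4173444 - 3279270\right) \left(- \frac{1}{2900}\right) = 894174 \left(- \frac{1}{2900}\right) = - \frac{447087}{1450}$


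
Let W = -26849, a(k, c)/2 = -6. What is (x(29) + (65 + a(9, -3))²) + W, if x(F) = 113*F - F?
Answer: -20792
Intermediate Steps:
a(k, c) = -12 (a(k, c) = 2*(-6) = -12)
x(F) = 112*F
(x(29) + (65 + a(9, -3))²) + W = (112*29 + (65 - 12)²) - 26849 = (3248 + 53²) - 26849 = (3248 + 2809) - 26849 = 6057 - 26849 = -20792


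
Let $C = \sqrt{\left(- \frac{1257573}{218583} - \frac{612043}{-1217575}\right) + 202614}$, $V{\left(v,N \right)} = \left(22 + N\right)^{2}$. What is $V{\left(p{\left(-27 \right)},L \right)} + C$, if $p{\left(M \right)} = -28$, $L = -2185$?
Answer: $4678569 + \frac{4 \sqrt{3986391096760872118216449}}{17742746415} \approx 4.679 \cdot 10^{6}$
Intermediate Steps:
$C = \frac{4 \sqrt{3986391096760872118216449}}{17742746415}$ ($C = \sqrt{\left(\left(-1257573\right) \frac{1}{218583} - - \frac{612043}{1217575}\right) + 202614} = \sqrt{\left(- \frac{419191}{72861} + \frac{612043}{1217575}\right) + 202614} = \sqrt{- \frac{465802416802}{88713732075} + 202614} = \sqrt{\frac{17974178308227248}{88713732075}} = \frac{4 \sqrt{3986391096760872118216449}}{17742746415} \approx 450.12$)
$V{\left(p{\left(-27 \right)},L \right)} + C = \left(22 - 2185\right)^{2} + \frac{4 \sqrt{3986391096760872118216449}}{17742746415} = \left(-2163\right)^{2} + \frac{4 \sqrt{3986391096760872118216449}}{17742746415} = 4678569 + \frac{4 \sqrt{3986391096760872118216449}}{17742746415}$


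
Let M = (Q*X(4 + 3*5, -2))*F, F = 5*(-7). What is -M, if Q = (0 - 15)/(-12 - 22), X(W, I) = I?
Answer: -525/17 ≈ -30.882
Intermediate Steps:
F = -35
Q = 15/34 (Q = -15/(-34) = -15*(-1/34) = 15/34 ≈ 0.44118)
M = 525/17 (M = ((15/34)*(-2))*(-35) = -15/17*(-35) = 525/17 ≈ 30.882)
-M = -1*525/17 = -525/17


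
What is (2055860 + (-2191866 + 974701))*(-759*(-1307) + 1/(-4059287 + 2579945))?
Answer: 410269044699081425/493114 ≈ 8.3200e+11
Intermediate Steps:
(2055860 + (-2191866 + 974701))*(-759*(-1307) + 1/(-4059287 + 2579945)) = (2055860 - 1217165)*(992013 + 1/(-1479342)) = 838695*(992013 - 1/1479342) = 838695*(1467526495445/1479342) = 410269044699081425/493114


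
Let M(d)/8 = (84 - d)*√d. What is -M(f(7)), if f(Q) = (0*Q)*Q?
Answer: 0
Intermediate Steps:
f(Q) = 0 (f(Q) = 0*Q = 0)
M(d) = 8*√d*(84 - d) (M(d) = 8*((84 - d)*√d) = 8*(√d*(84 - d)) = 8*√d*(84 - d))
-M(f(7)) = -8*√0*(84 - 1*0) = -8*0*(84 + 0) = -8*0*84 = -1*0 = 0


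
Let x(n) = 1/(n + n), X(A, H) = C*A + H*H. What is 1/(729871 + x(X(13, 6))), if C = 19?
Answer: 566/413106987 ≈ 1.3701e-6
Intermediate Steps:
X(A, H) = H² + 19*A (X(A, H) = 19*A + H*H = 19*A + H² = H² + 19*A)
x(n) = 1/(2*n)
1/(729871 + x(X(13, 6))) = 1/(729871 + 1/(2*(6² + 19*13))) = 1/(729871 + 1/(2*(36 + 247))) = 1/(729871 + (½)/283) = 1/(729871 + (½)*(1/283)) = 1/(729871 + 1/566) = 1/(413106987/566) = 566/413106987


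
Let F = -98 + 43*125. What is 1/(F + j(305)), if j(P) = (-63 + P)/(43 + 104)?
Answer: 147/775961 ≈ 0.00018944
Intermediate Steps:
j(P) = -3/7 + P/147 (j(P) = (-63 + P)/147 = (-63 + P)*(1/147) = -3/7 + P/147)
F = 5277 (F = -98 + 5375 = 5277)
1/(F + j(305)) = 1/(5277 + (-3/7 + (1/147)*305)) = 1/(5277 + (-3/7 + 305/147)) = 1/(5277 + 242/147) = 1/(775961/147) = 147/775961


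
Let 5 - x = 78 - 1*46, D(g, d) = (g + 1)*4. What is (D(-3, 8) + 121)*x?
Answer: -3051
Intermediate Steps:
D(g, d) = 4 + 4*g (D(g, d) = (1 + g)*4 = 4 + 4*g)
x = -27 (x = 5 - (78 - 1*46) = 5 - (78 - 46) = 5 - 1*32 = 5 - 32 = -27)
(D(-3, 8) + 121)*x = ((4 + 4*(-3)) + 121)*(-27) = ((4 - 12) + 121)*(-27) = (-8 + 121)*(-27) = 113*(-27) = -3051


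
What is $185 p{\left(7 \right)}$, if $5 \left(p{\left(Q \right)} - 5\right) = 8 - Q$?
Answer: $962$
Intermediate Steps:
$p{\left(Q \right)} = \frac{33}{5} - \frac{Q}{5}$ ($p{\left(Q \right)} = 5 + \frac{8 - Q}{5} = 5 - \left(- \frac{8}{5} + \frac{Q}{5}\right) = \frac{33}{5} - \frac{Q}{5}$)
$185 p{\left(7 \right)} = 185 \left(\frac{33}{5} - \frac{7}{5}\right) = 185 \cdot \frac{26}{5} = 962$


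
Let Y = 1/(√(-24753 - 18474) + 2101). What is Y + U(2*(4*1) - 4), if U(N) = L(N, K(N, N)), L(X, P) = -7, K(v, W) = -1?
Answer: -31199895/4457428 - 3*I*√4803/4457428 ≈ -6.9995 - 4.6644e-5*I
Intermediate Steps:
U(N) = -7
Y = 1/(2101 + 3*I*√4803) (Y = 1/(√(-43227) + 2101) = 1/(3*I*√4803 + 2101) = 1/(2101 + 3*I*√4803) ≈ 0.00047135 - 4.6644e-5*I)
Y + U(2*(4*1) - 4) = (2101/4457428 - 3*I*√4803/4457428) - 7 = -31199895/4457428 - 3*I*√4803/4457428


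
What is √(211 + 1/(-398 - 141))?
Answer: 8*√19547/77 ≈ 14.526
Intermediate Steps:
√(211 + 1/(-398 - 141)) = √(211 + 1/(-539)) = √(211 - 1/539) = √(113728/539) = 8*√19547/77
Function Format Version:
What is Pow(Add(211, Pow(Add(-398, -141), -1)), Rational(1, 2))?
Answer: Mul(Rational(8, 77), Pow(19547, Rational(1, 2))) ≈ 14.526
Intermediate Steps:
Pow(Add(211, Pow(Add(-398, -141), -1)), Rational(1, 2)) = Pow(Add(211, Pow(-539, -1)), Rational(1, 2)) = Pow(Add(211, Rational(-1, 539)), Rational(1, 2)) = Pow(Rational(113728, 539), Rational(1, 2)) = Mul(Rational(8, 77), Pow(19547, Rational(1, 2)))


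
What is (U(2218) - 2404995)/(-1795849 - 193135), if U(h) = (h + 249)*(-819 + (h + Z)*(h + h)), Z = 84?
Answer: -6296942339/497246 ≈ -12664.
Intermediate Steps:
U(h) = (-819 + 2*h*(84 + h))*(249 + h) (U(h) = (h + 249)*(-819 + (h + 84)*(h + h)) = (249 + h)*(-819 + (84 + h)*(2*h)) = (249 + h)*(-819 + 2*h*(84 + h)) = (-819 + 2*h*(84 + h))*(249 + h))
(U(2218) - 2404995)/(-1795849 - 193135) = ((-203931 + 2*2218³ + 666*2218² + 41013*2218) - 2404995)/(-1795849 - 193135) = ((-203931 + 2*10911504232 + 666*4919524 + 90966834) - 2404995)/(-1988984) = ((-203931 + 21823008464 + 3276402984 + 90966834) - 2404995)*(-1/1988984) = (25190174351 - 2404995)*(-1/1988984) = 25187769356*(-1/1988984) = -6296942339/497246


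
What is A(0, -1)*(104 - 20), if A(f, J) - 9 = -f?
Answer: 756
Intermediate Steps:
A(f, J) = 9 - f
A(0, -1)*(104 - 20) = (9 - 1*0)*(104 - 20) = (9 + 0)*84 = 9*84 = 756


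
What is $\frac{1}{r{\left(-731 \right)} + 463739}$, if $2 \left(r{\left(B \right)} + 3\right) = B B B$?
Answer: $- \frac{2}{389690419} \approx -5.1323 \cdot 10^{-9}$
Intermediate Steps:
$r{\left(B \right)} = -3 + \frac{B^{3}}{2}$ ($r{\left(B \right)} = -3 + \frac{B B B}{2} = -3 + \frac{B^{2} B}{2} = -3 + \frac{B^{3}}{2}$)
$\frac{1}{r{\left(-731 \right)} + 463739} = \frac{1}{\left(-3 + \frac{\left(-731\right)^{3}}{2}\right) + 463739} = \frac{1}{\left(-3 + \frac{1}{2} \left(-390617891\right)\right) + 463739} = \frac{1}{\left(-3 - \frac{390617891}{2}\right) + 463739} = \frac{1}{- \frac{390617897}{2} + 463739} = \frac{1}{- \frac{389690419}{2}} = - \frac{2}{389690419}$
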